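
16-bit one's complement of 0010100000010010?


Original: 0010100000010010
Invert all bits:
  bit 0: 0 → 1
  bit 1: 0 → 1
  bit 2: 1 → 0
  bit 3: 0 → 1
  bit 4: 1 → 0
  bit 5: 0 → 1
  bit 6: 0 → 1
  bit 7: 0 → 1
  bit 8: 0 → 1
  bit 9: 0 → 1
  bit 10: 0 → 1
  bit 11: 1 → 0
  bit 12: 0 → 1
  bit 13: 0 → 1
  bit 14: 1 → 0
  bit 15: 0 → 1
= 1101011111101101


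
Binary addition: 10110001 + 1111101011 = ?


Align and add column by column (LSB to MSB, carry propagating):
  00010110001
+ 01111101011
  -----------
  col 0: 1 + 1 + 0 (carry in) = 2 → bit 0, carry out 1
  col 1: 0 + 1 + 1 (carry in) = 2 → bit 0, carry out 1
  col 2: 0 + 0 + 1 (carry in) = 1 → bit 1, carry out 0
  col 3: 0 + 1 + 0 (carry in) = 1 → bit 1, carry out 0
  col 4: 1 + 0 + 0 (carry in) = 1 → bit 1, carry out 0
  col 5: 1 + 1 + 0 (carry in) = 2 → bit 0, carry out 1
  col 6: 0 + 1 + 1 (carry in) = 2 → bit 0, carry out 1
  col 7: 1 + 1 + 1 (carry in) = 3 → bit 1, carry out 1
  col 8: 0 + 1 + 1 (carry in) = 2 → bit 0, carry out 1
  col 9: 0 + 1 + 1 (carry in) = 2 → bit 0, carry out 1
  col 10: 0 + 0 + 1 (carry in) = 1 → bit 1, carry out 0
Reading bits MSB→LSB: 10010011100
Strip leading zeros: 10010011100
= 10010011100


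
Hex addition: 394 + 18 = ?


Align and add column by column (LSB to MSB, each column mod 16 with carry):
  0394
+ 0018
  ----
  col 0: 4(4) + 8(8) + 0 (carry in) = 12 → C(12), carry out 0
  col 1: 9(9) + 1(1) + 0 (carry in) = 10 → A(10), carry out 0
  col 2: 3(3) + 0(0) + 0 (carry in) = 3 → 3(3), carry out 0
  col 3: 0(0) + 0(0) + 0 (carry in) = 0 → 0(0), carry out 0
Reading digits MSB→LSB: 03AC
Strip leading zeros: 3AC
= 0x3AC


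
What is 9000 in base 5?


Divide by 5 repeatedly:
9000 ÷ 5 = 1800 remainder 0
1800 ÷ 5 = 360 remainder 0
360 ÷ 5 = 72 remainder 0
72 ÷ 5 = 14 remainder 2
14 ÷ 5 = 2 remainder 4
2 ÷ 5 = 0 remainder 2
Reading remainders bottom-up:
= 242000


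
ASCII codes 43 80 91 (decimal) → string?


Codes (decimal): 43 80 91
Per-code ASCII lookup:
  43  (special character) → '+'
  80  (range 65-90: uppercase, 80 - 65 = 15) → 'P'
  91  (special character) → '['
= '+P['


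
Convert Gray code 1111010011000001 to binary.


Gray code: 1111010011000001
MSB stays the same: 1
Each subsequent bit = prev_binary XOR current_gray:
  B[1] = 1 XOR 1 = 0
  B[2] = 0 XOR 1 = 1
  B[3] = 1 XOR 1 = 0
  B[4] = 0 XOR 0 = 0
  B[5] = 0 XOR 1 = 1
  B[6] = 1 XOR 0 = 1
  B[7] = 1 XOR 0 = 1
  B[8] = 1 XOR 1 = 0
  B[9] = 0 XOR 1 = 1
  B[10] = 1 XOR 0 = 1
  B[11] = 1 XOR 0 = 1
  B[12] = 1 XOR 0 = 1
  B[13] = 1 XOR 0 = 1
  B[14] = 1 XOR 0 = 1
  B[15] = 1 XOR 1 = 0
= 1010011101111110 (42878 decimal)


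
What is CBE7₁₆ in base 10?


Positional values:
Position 0: 7 × 16^0 = 7 × 1 = 7
Position 1: E × 16^1 = 14 × 16 = 224
Position 2: B × 16^2 = 11 × 256 = 2816
Position 3: C × 16^3 = 12 × 4096 = 49152
Sum = 7 + 224 + 2816 + 49152
= 52199


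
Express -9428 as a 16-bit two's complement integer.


Original: 0010010011010100
Step 1 - Invert all bits: 1101101100101011
Step 2 - Add 1: 1101101100101011 + 1
= 1101101100101100 (represents -9428)


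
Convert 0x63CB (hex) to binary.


Each hex digit → 4 binary bits:
  6 = 0110
  3 = 0011
  C = 1100
  B = 1011
Concatenate: 0110 0011 1100 1011
= 0110001111001011


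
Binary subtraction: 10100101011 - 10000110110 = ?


Align and subtract column by column (LSB to MSB, borrowing when needed):
  10100101011
- 10000110110
  -----------
  col 0: (1 - 0 borrow-in) - 0 → 1 - 0 = 1, borrow out 0
  col 1: (1 - 0 borrow-in) - 1 → 1 - 1 = 0, borrow out 0
  col 2: (0 - 0 borrow-in) - 1 → borrow from next column: (0+2) - 1 = 1, borrow out 1
  col 3: (1 - 1 borrow-in) - 0 → 0 - 0 = 0, borrow out 0
  col 4: (0 - 0 borrow-in) - 1 → borrow from next column: (0+2) - 1 = 1, borrow out 1
  col 5: (1 - 1 borrow-in) - 1 → borrow from next column: (0+2) - 1 = 1, borrow out 1
  col 6: (0 - 1 borrow-in) - 0 → borrow from next column: (-1+2) - 0 = 1, borrow out 1
  col 7: (0 - 1 borrow-in) - 0 → borrow from next column: (-1+2) - 0 = 1, borrow out 1
  col 8: (1 - 1 borrow-in) - 0 → 0 - 0 = 0, borrow out 0
  col 9: (0 - 0 borrow-in) - 0 → 0 - 0 = 0, borrow out 0
  col 10: (1 - 0 borrow-in) - 1 → 1 - 1 = 0, borrow out 0
Reading bits MSB→LSB: 00011110101
Strip leading zeros: 11110101
= 11110101


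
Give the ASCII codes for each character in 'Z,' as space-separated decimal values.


String: 'Z,'  (2 characters)
Per-character ASCII lookup:
  'Z': uppercase starts at 65: 'Z' = 65 + 25 = 90
  ',': special character: ',' = 44
= 90 44


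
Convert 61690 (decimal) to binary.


Divide by 2 repeatedly:
61690 ÷ 2 = 30845 remainder 0
30845 ÷ 2 = 15422 remainder 1
15422 ÷ 2 = 7711 remainder 0
7711 ÷ 2 = 3855 remainder 1
3855 ÷ 2 = 1927 remainder 1
1927 ÷ 2 = 963 remainder 1
963 ÷ 2 = 481 remainder 1
481 ÷ 2 = 240 remainder 1
240 ÷ 2 = 120 remainder 0
120 ÷ 2 = 60 remainder 0
60 ÷ 2 = 30 remainder 0
30 ÷ 2 = 15 remainder 0
15 ÷ 2 = 7 remainder 1
7 ÷ 2 = 3 remainder 1
3 ÷ 2 = 1 remainder 1
1 ÷ 2 = 0 remainder 1
Reading remainders bottom-up:
= 1111000011111010


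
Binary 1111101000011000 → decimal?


Positional values:
Bit 3: 1 × 2^3 = 8
Bit 4: 1 × 2^4 = 16
Bit 9: 1 × 2^9 = 512
Bit 11: 1 × 2^11 = 2048
Bit 12: 1 × 2^12 = 4096
Bit 13: 1 × 2^13 = 8192
Bit 14: 1 × 2^14 = 16384
Bit 15: 1 × 2^15 = 32768
Sum = 8 + 16 + 512 + 2048 + 4096 + 8192 + 16384 + 32768
= 64024


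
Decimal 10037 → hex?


Divide by 16 repeatedly:
10037 ÷ 16 = 627 remainder 5 (5)
627 ÷ 16 = 39 remainder 3 (3)
39 ÷ 16 = 2 remainder 7 (7)
2 ÷ 16 = 0 remainder 2 (2)
Reading remainders bottom-up:
= 0x2735


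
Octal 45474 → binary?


Each octal digit → 3 binary bits:
  4 = 100
  5 = 101
  4 = 100
  7 = 111
  4 = 100
Concatenate: 100 101 100 111 100
= 100101100111100


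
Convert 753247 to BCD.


Each digit → 4-bit binary:
  7 → 0111
  5 → 0101
  3 → 0011
  2 → 0010
  4 → 0100
  7 → 0111
= 0111 0101 0011 0010 0100 0111


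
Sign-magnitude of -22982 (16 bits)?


Sign bit: 1 (negative)
Magnitude: 22982 = 101100111000110
= 1101100111000110


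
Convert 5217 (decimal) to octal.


Divide by 8 repeatedly:
5217 ÷ 8 = 652 remainder 1
652 ÷ 8 = 81 remainder 4
81 ÷ 8 = 10 remainder 1
10 ÷ 8 = 1 remainder 2
1 ÷ 8 = 0 remainder 1
Reading remainders bottom-up:
= 0o12141


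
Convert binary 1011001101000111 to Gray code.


Binary: 1011001101000111
Gray code: G = B XOR (B >> 1)
B >> 1 = 0101100110100011
1011001101000111 XOR 0101100110100011:
  1 XOR 0 = 1
  0 XOR 1 = 1
  1 XOR 0 = 1
  1 XOR 1 = 0
  0 XOR 1 = 1
  0 XOR 0 = 0
  1 XOR 0 = 1
  1 XOR 1 = 0
  0 XOR 1 = 1
  1 XOR 0 = 1
  0 XOR 1 = 1
  0 XOR 0 = 0
  0 XOR 0 = 0
  1 XOR 0 = 1
  1 XOR 1 = 0
  1 XOR 1 = 0
= 1110101011100100


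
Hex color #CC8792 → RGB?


Hex: #CC8792
R = CC₁₆ = 204
G = 87₁₆ = 135
B = 92₁₆ = 146
= RGB(204, 135, 146)


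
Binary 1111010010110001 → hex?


Group into 4-bit nibbles: 1111010010110001
  1111 = F
  0100 = 4
  1011 = B
  0001 = 1
= 0xF4B1


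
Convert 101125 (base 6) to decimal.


Positional values (base 6):
  5 × 6^0 = 5 × 1 = 5
  2 × 6^1 = 2 × 6 = 12
  1 × 6^2 = 1 × 36 = 36
  1 × 6^3 = 1 × 216 = 216
  0 × 6^4 = 0 × 1296 = 0
  1 × 6^5 = 1 × 7776 = 7776
Sum = 5 + 12 + 36 + 216 + 0 + 7776
= 8045


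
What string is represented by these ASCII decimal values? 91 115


Codes (decimal): 91 115
Per-code ASCII lookup:
  91  (special character) → '['
  115  (range 97-122: lowercase, 115 - 97 = 18) → 's'
= '[s'


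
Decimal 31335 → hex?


Divide by 16 repeatedly:
31335 ÷ 16 = 1958 remainder 7 (7)
1958 ÷ 16 = 122 remainder 6 (6)
122 ÷ 16 = 7 remainder 10 (A)
7 ÷ 16 = 0 remainder 7 (7)
Reading remainders bottom-up:
= 0x7A67


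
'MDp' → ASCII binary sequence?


String: 'MDp'  (3 characters)
Per-character ASCII lookup:
  'M': uppercase starts at 65: 'M' = 65 + 12 = 77 → 1001101
  'D': uppercase starts at 65: 'D' = 65 + 3 = 68 → 1000100
  'p': lowercase starts at 97: 'p' = 97 + 15 = 112 → 1110000
= 1001101 1000100 1110000


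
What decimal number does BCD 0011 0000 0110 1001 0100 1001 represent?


Each 4-bit group → digit:
  0011 → 3
  0000 → 0
  0110 → 6
  1001 → 9
  0100 → 4
  1001 → 9
= 306949


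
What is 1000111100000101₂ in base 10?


Positional values:
Bit 0: 1 × 2^0 = 1
Bit 2: 1 × 2^2 = 4
Bit 8: 1 × 2^8 = 256
Bit 9: 1 × 2^9 = 512
Bit 10: 1 × 2^10 = 1024
Bit 11: 1 × 2^11 = 2048
Bit 15: 1 × 2^15 = 32768
Sum = 1 + 4 + 256 + 512 + 1024 + 2048 + 32768
= 36613


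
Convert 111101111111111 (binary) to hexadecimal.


Group into 4-bit nibbles: 0111101111111111
  0111 = 7
  1011 = B
  1111 = F
  1111 = F
= 0x7BFF


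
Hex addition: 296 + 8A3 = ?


Align and add column by column (LSB to MSB, each column mod 16 with carry):
  0296
+ 08A3
  ----
  col 0: 6(6) + 3(3) + 0 (carry in) = 9 → 9(9), carry out 0
  col 1: 9(9) + A(10) + 0 (carry in) = 19 → 3(3), carry out 1
  col 2: 2(2) + 8(8) + 1 (carry in) = 11 → B(11), carry out 0
  col 3: 0(0) + 0(0) + 0 (carry in) = 0 → 0(0), carry out 0
Reading digits MSB→LSB: 0B39
Strip leading zeros: B39
= 0xB39


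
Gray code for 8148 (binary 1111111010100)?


Binary: 1111111010100
Gray code: G = B XOR (B >> 1)
B >> 1 = 0111111101010
1111111010100 XOR 0111111101010:
  1 XOR 0 = 1
  1 XOR 1 = 0
  1 XOR 1 = 0
  1 XOR 1 = 0
  1 XOR 1 = 0
  1 XOR 1 = 0
  1 XOR 1 = 0
  0 XOR 1 = 1
  1 XOR 0 = 1
  0 XOR 1 = 1
  1 XOR 0 = 1
  0 XOR 1 = 1
  0 XOR 0 = 0
= 1000000111110


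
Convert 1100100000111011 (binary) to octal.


Group into 3-bit groups: 001100100000111011
  001 = 1
  100 = 4
  100 = 4
  000 = 0
  111 = 7
  011 = 3
= 0o144073


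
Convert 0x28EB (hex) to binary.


Each hex digit → 4 binary bits:
  2 = 0010
  8 = 1000
  E = 1110
  B = 1011
Concatenate: 0010 1000 1110 1011
= 0010100011101011


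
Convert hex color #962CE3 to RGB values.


Hex: #962CE3
R = 96₁₆ = 150
G = 2C₁₆ = 44
B = E3₁₆ = 227
= RGB(150, 44, 227)


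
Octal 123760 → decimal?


Positional values:
Position 0: 0 × 8^0 = 0
Position 1: 6 × 8^1 = 48
Position 2: 7 × 8^2 = 448
Position 3: 3 × 8^3 = 1536
Position 4: 2 × 8^4 = 8192
Position 5: 1 × 8^5 = 32768
Sum = 0 + 48 + 448 + 1536 + 8192 + 32768
= 42992


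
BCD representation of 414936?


Each digit → 4-bit binary:
  4 → 0100
  1 → 0001
  4 → 0100
  9 → 1001
  3 → 0011
  6 → 0110
= 0100 0001 0100 1001 0011 0110


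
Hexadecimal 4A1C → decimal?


Positional values:
Position 0: C × 16^0 = 12 × 1 = 12
Position 1: 1 × 16^1 = 1 × 16 = 16
Position 2: A × 16^2 = 10 × 256 = 2560
Position 3: 4 × 16^3 = 4 × 4096 = 16384
Sum = 12 + 16 + 2560 + 16384
= 18972


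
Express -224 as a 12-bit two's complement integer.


Original: 000011100000
Step 1 - Invert all bits: 111100011111
Step 2 - Add 1: 111100011111 + 1
= 111100100000 (represents -224)


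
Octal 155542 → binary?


Each octal digit → 3 binary bits:
  1 = 001
  5 = 101
  5 = 101
  5 = 101
  4 = 100
  2 = 010
Concatenate: 001 101 101 101 100 010
= 001101101101100010


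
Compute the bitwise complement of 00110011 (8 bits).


Original: 00110011
Invert all bits:
  bit 0: 0 → 1
  bit 1: 0 → 1
  bit 2: 1 → 0
  bit 3: 1 → 0
  bit 4: 0 → 1
  bit 5: 0 → 1
  bit 6: 1 → 0
  bit 7: 1 → 0
= 11001100


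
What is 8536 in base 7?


Divide by 7 repeatedly:
8536 ÷ 7 = 1219 remainder 3
1219 ÷ 7 = 174 remainder 1
174 ÷ 7 = 24 remainder 6
24 ÷ 7 = 3 remainder 3
3 ÷ 7 = 0 remainder 3
Reading remainders bottom-up:
= 33613


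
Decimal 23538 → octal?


Divide by 8 repeatedly:
23538 ÷ 8 = 2942 remainder 2
2942 ÷ 8 = 367 remainder 6
367 ÷ 8 = 45 remainder 7
45 ÷ 8 = 5 remainder 5
5 ÷ 8 = 0 remainder 5
Reading remainders bottom-up:
= 0o55762


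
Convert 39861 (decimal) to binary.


Divide by 2 repeatedly:
39861 ÷ 2 = 19930 remainder 1
19930 ÷ 2 = 9965 remainder 0
9965 ÷ 2 = 4982 remainder 1
4982 ÷ 2 = 2491 remainder 0
2491 ÷ 2 = 1245 remainder 1
1245 ÷ 2 = 622 remainder 1
622 ÷ 2 = 311 remainder 0
311 ÷ 2 = 155 remainder 1
155 ÷ 2 = 77 remainder 1
77 ÷ 2 = 38 remainder 1
38 ÷ 2 = 19 remainder 0
19 ÷ 2 = 9 remainder 1
9 ÷ 2 = 4 remainder 1
4 ÷ 2 = 2 remainder 0
2 ÷ 2 = 1 remainder 0
1 ÷ 2 = 0 remainder 1
Reading remainders bottom-up:
= 1001101110110101


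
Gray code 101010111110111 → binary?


Gray code: 101010111110111
MSB stays the same: 1
Each subsequent bit = prev_binary XOR current_gray:
  B[1] = 1 XOR 0 = 1
  B[2] = 1 XOR 1 = 0
  B[3] = 0 XOR 0 = 0
  B[4] = 0 XOR 1 = 1
  B[5] = 1 XOR 0 = 1
  B[6] = 1 XOR 1 = 0
  B[7] = 0 XOR 1 = 1
  B[8] = 1 XOR 1 = 0
  B[9] = 0 XOR 1 = 1
  B[10] = 1 XOR 1 = 0
  B[11] = 0 XOR 0 = 0
  B[12] = 0 XOR 1 = 1
  B[13] = 1 XOR 1 = 0
  B[14] = 0 XOR 1 = 1
= 110011010100101 (26277 decimal)


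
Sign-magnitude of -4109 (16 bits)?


Sign bit: 1 (negative)
Magnitude: 4109 = 001000000001101
= 1001000000001101


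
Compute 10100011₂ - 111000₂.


Align and subtract column by column (LSB to MSB, borrowing when needed):
  10100011
- 00111000
  --------
  col 0: (1 - 0 borrow-in) - 0 → 1 - 0 = 1, borrow out 0
  col 1: (1 - 0 borrow-in) - 0 → 1 - 0 = 1, borrow out 0
  col 2: (0 - 0 borrow-in) - 0 → 0 - 0 = 0, borrow out 0
  col 3: (0 - 0 borrow-in) - 1 → borrow from next column: (0+2) - 1 = 1, borrow out 1
  col 4: (0 - 1 borrow-in) - 1 → borrow from next column: (-1+2) - 1 = 0, borrow out 1
  col 5: (1 - 1 borrow-in) - 1 → borrow from next column: (0+2) - 1 = 1, borrow out 1
  col 6: (0 - 1 borrow-in) - 0 → borrow from next column: (-1+2) - 0 = 1, borrow out 1
  col 7: (1 - 1 borrow-in) - 0 → 0 - 0 = 0, borrow out 0
Reading bits MSB→LSB: 01101011
Strip leading zeros: 1101011
= 1101011


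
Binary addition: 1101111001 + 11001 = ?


Align and add column by column (LSB to MSB, carry propagating):
  01101111001
+ 00000011001
  -----------
  col 0: 1 + 1 + 0 (carry in) = 2 → bit 0, carry out 1
  col 1: 0 + 0 + 1 (carry in) = 1 → bit 1, carry out 0
  col 2: 0 + 0 + 0 (carry in) = 0 → bit 0, carry out 0
  col 3: 1 + 1 + 0 (carry in) = 2 → bit 0, carry out 1
  col 4: 1 + 1 + 1 (carry in) = 3 → bit 1, carry out 1
  col 5: 1 + 0 + 1 (carry in) = 2 → bit 0, carry out 1
  col 6: 1 + 0 + 1 (carry in) = 2 → bit 0, carry out 1
  col 7: 0 + 0 + 1 (carry in) = 1 → bit 1, carry out 0
  col 8: 1 + 0 + 0 (carry in) = 1 → bit 1, carry out 0
  col 9: 1 + 0 + 0 (carry in) = 1 → bit 1, carry out 0
  col 10: 0 + 0 + 0 (carry in) = 0 → bit 0, carry out 0
Reading bits MSB→LSB: 01110010010
Strip leading zeros: 1110010010
= 1110010010


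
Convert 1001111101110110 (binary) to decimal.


Positional values:
Bit 1: 1 × 2^1 = 2
Bit 2: 1 × 2^2 = 4
Bit 4: 1 × 2^4 = 16
Bit 5: 1 × 2^5 = 32
Bit 6: 1 × 2^6 = 64
Bit 8: 1 × 2^8 = 256
Bit 9: 1 × 2^9 = 512
Bit 10: 1 × 2^10 = 1024
Bit 11: 1 × 2^11 = 2048
Bit 12: 1 × 2^12 = 4096
Bit 15: 1 × 2^15 = 32768
Sum = 2 + 4 + 16 + 32 + 64 + 256 + 512 + 1024 + 2048 + 4096 + 32768
= 40822


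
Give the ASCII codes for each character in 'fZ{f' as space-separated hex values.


String: 'fZ{f'  (4 characters)
Per-character ASCII lookup:
  'f': lowercase starts at 97: 'f' = 97 + 5 = 102 → 0x66
  'Z': uppercase starts at 65: 'Z' = 65 + 25 = 90 → 0x5A
  '{': special character: '{' = 123 → 0x7B
  'f': lowercase starts at 97: 'f' = 97 + 5 = 102 → 0x66
= 0x66 0x5A 0x7B 0x66


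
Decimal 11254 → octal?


Divide by 8 repeatedly:
11254 ÷ 8 = 1406 remainder 6
1406 ÷ 8 = 175 remainder 6
175 ÷ 8 = 21 remainder 7
21 ÷ 8 = 2 remainder 5
2 ÷ 8 = 0 remainder 2
Reading remainders bottom-up:
= 0o25766


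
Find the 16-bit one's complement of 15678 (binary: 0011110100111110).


Original: 0011110100111110
Invert all bits:
  bit 0: 0 → 1
  bit 1: 0 → 1
  bit 2: 1 → 0
  bit 3: 1 → 0
  bit 4: 1 → 0
  bit 5: 1 → 0
  bit 6: 0 → 1
  bit 7: 1 → 0
  bit 8: 0 → 1
  bit 9: 0 → 1
  bit 10: 1 → 0
  bit 11: 1 → 0
  bit 12: 1 → 0
  bit 13: 1 → 0
  bit 14: 1 → 0
  bit 15: 0 → 1
= 1100001011000001


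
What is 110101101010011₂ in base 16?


Group into 4-bit nibbles: 0110101101010011
  0110 = 6
  1011 = B
  0101 = 5
  0011 = 3
= 0x6B53


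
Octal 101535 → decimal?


Positional values:
Position 0: 5 × 8^0 = 5
Position 1: 3 × 8^1 = 24
Position 2: 5 × 8^2 = 320
Position 3: 1 × 8^3 = 512
Position 4: 0 × 8^4 = 0
Position 5: 1 × 8^5 = 32768
Sum = 5 + 24 + 320 + 512 + 0 + 32768
= 33629


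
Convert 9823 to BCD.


Each digit → 4-bit binary:
  9 → 1001
  8 → 1000
  2 → 0010
  3 → 0011
= 1001 1000 0010 0011


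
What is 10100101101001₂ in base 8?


Group into 3-bit groups: 010100101101001
  010 = 2
  100 = 4
  101 = 5
  101 = 5
  001 = 1
= 0o24551


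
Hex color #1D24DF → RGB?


Hex: #1D24DF
R = 1D₁₆ = 29
G = 24₁₆ = 36
B = DF₁₆ = 223
= RGB(29, 36, 223)


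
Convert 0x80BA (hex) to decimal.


Positional values:
Position 0: A × 16^0 = 10 × 1 = 10
Position 1: B × 16^1 = 11 × 16 = 176
Position 2: 0 × 16^2 = 0 × 256 = 0
Position 3: 8 × 16^3 = 8 × 4096 = 32768
Sum = 10 + 176 + 0 + 32768
= 32954


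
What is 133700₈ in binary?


Each octal digit → 3 binary bits:
  1 = 001
  3 = 011
  3 = 011
  7 = 111
  0 = 000
  0 = 000
Concatenate: 001 011 011 111 000 000
= 001011011111000000


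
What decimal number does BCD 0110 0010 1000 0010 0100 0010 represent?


Each 4-bit group → digit:
  0110 → 6
  0010 → 2
  1000 → 8
  0010 → 2
  0100 → 4
  0010 → 2
= 628242


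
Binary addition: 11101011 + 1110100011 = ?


Align and add column by column (LSB to MSB, carry propagating):
  00011101011
+ 01110100011
  -----------
  col 0: 1 + 1 + 0 (carry in) = 2 → bit 0, carry out 1
  col 1: 1 + 1 + 1 (carry in) = 3 → bit 1, carry out 1
  col 2: 0 + 0 + 1 (carry in) = 1 → bit 1, carry out 0
  col 3: 1 + 0 + 0 (carry in) = 1 → bit 1, carry out 0
  col 4: 0 + 0 + 0 (carry in) = 0 → bit 0, carry out 0
  col 5: 1 + 1 + 0 (carry in) = 2 → bit 0, carry out 1
  col 6: 1 + 0 + 1 (carry in) = 2 → bit 0, carry out 1
  col 7: 1 + 1 + 1 (carry in) = 3 → bit 1, carry out 1
  col 8: 0 + 1 + 1 (carry in) = 2 → bit 0, carry out 1
  col 9: 0 + 1 + 1 (carry in) = 2 → bit 0, carry out 1
  col 10: 0 + 0 + 1 (carry in) = 1 → bit 1, carry out 0
Reading bits MSB→LSB: 10010001110
Strip leading zeros: 10010001110
= 10010001110


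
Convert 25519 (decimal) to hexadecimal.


Divide by 16 repeatedly:
25519 ÷ 16 = 1594 remainder 15 (F)
1594 ÷ 16 = 99 remainder 10 (A)
99 ÷ 16 = 6 remainder 3 (3)
6 ÷ 16 = 0 remainder 6 (6)
Reading remainders bottom-up:
= 0x63AF


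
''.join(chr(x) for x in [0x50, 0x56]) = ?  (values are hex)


Codes (hex): 0x50 0x56
Per-code ASCII lookup:
  0x50 = 80  (range 65-90: uppercase, 80 - 65 = 15) → 'P'
  0x56 = 86  (range 65-90: uppercase, 86 - 65 = 21) → 'V'
= 'PV'


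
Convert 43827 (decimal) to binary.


Divide by 2 repeatedly:
43827 ÷ 2 = 21913 remainder 1
21913 ÷ 2 = 10956 remainder 1
10956 ÷ 2 = 5478 remainder 0
5478 ÷ 2 = 2739 remainder 0
2739 ÷ 2 = 1369 remainder 1
1369 ÷ 2 = 684 remainder 1
684 ÷ 2 = 342 remainder 0
342 ÷ 2 = 171 remainder 0
171 ÷ 2 = 85 remainder 1
85 ÷ 2 = 42 remainder 1
42 ÷ 2 = 21 remainder 0
21 ÷ 2 = 10 remainder 1
10 ÷ 2 = 5 remainder 0
5 ÷ 2 = 2 remainder 1
2 ÷ 2 = 1 remainder 0
1 ÷ 2 = 0 remainder 1
Reading remainders bottom-up:
= 1010101100110011


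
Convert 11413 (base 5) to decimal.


Positional values (base 5):
  3 × 5^0 = 3 × 1 = 3
  1 × 5^1 = 1 × 5 = 5
  4 × 5^2 = 4 × 25 = 100
  1 × 5^3 = 1 × 125 = 125
  1 × 5^4 = 1 × 625 = 625
Sum = 3 + 5 + 100 + 125 + 625
= 858


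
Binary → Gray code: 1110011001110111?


Binary: 1110011001110111
Gray code: G = B XOR (B >> 1)
B >> 1 = 0111001100111011
1110011001110111 XOR 0111001100111011:
  1 XOR 0 = 1
  1 XOR 1 = 0
  1 XOR 1 = 0
  0 XOR 1 = 1
  0 XOR 0 = 0
  1 XOR 0 = 1
  1 XOR 1 = 0
  0 XOR 1 = 1
  0 XOR 0 = 0
  1 XOR 0 = 1
  1 XOR 1 = 0
  1 XOR 1 = 0
  0 XOR 1 = 1
  1 XOR 0 = 1
  1 XOR 1 = 0
  1 XOR 1 = 0
= 1001010101001100


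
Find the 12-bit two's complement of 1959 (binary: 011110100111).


Original: 011110100111
Step 1 - Invert all bits: 100001011000
Step 2 - Add 1: 100001011000 + 1
= 100001011001 (represents -1959)


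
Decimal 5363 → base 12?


Divide by 12 repeatedly:
5363 ÷ 12 = 446 remainder 11
446 ÷ 12 = 37 remainder 2
37 ÷ 12 = 3 remainder 1
3 ÷ 12 = 0 remainder 3
Reading remainders bottom-up:
= 312B


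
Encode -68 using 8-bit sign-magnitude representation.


Sign bit: 1 (negative)
Magnitude: 68 = 1000100
= 11000100


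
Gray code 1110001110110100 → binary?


Gray code: 1110001110110100
MSB stays the same: 1
Each subsequent bit = prev_binary XOR current_gray:
  B[1] = 1 XOR 1 = 0
  B[2] = 0 XOR 1 = 1
  B[3] = 1 XOR 0 = 1
  B[4] = 1 XOR 0 = 1
  B[5] = 1 XOR 0 = 1
  B[6] = 1 XOR 1 = 0
  B[7] = 0 XOR 1 = 1
  B[8] = 1 XOR 1 = 0
  B[9] = 0 XOR 0 = 0
  B[10] = 0 XOR 1 = 1
  B[11] = 1 XOR 1 = 0
  B[12] = 0 XOR 0 = 0
  B[13] = 0 XOR 1 = 1
  B[14] = 1 XOR 0 = 1
  B[15] = 1 XOR 0 = 1
= 1011110100100111 (48423 decimal)


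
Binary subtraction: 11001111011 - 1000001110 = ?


Align and subtract column by column (LSB to MSB, borrowing when needed):
  11001111011
- 01000001110
  -----------
  col 0: (1 - 0 borrow-in) - 0 → 1 - 0 = 1, borrow out 0
  col 1: (1 - 0 borrow-in) - 1 → 1 - 1 = 0, borrow out 0
  col 2: (0 - 0 borrow-in) - 1 → borrow from next column: (0+2) - 1 = 1, borrow out 1
  col 3: (1 - 1 borrow-in) - 1 → borrow from next column: (0+2) - 1 = 1, borrow out 1
  col 4: (1 - 1 borrow-in) - 0 → 0 - 0 = 0, borrow out 0
  col 5: (1 - 0 borrow-in) - 0 → 1 - 0 = 1, borrow out 0
  col 6: (1 - 0 borrow-in) - 0 → 1 - 0 = 1, borrow out 0
  col 7: (0 - 0 borrow-in) - 0 → 0 - 0 = 0, borrow out 0
  col 8: (0 - 0 borrow-in) - 0 → 0 - 0 = 0, borrow out 0
  col 9: (1 - 0 borrow-in) - 1 → 1 - 1 = 0, borrow out 0
  col 10: (1 - 0 borrow-in) - 0 → 1 - 0 = 1, borrow out 0
Reading bits MSB→LSB: 10001101101
Strip leading zeros: 10001101101
= 10001101101


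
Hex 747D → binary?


Each hex digit → 4 binary bits:
  7 = 0111
  4 = 0100
  7 = 0111
  D = 1101
Concatenate: 0111 0100 0111 1101
= 0111010001111101


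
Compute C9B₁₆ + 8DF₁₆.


Align and add column by column (LSB to MSB, each column mod 16 with carry):
  0C9B
+ 08DF
  ----
  col 0: B(11) + F(15) + 0 (carry in) = 26 → A(10), carry out 1
  col 1: 9(9) + D(13) + 1 (carry in) = 23 → 7(7), carry out 1
  col 2: C(12) + 8(8) + 1 (carry in) = 21 → 5(5), carry out 1
  col 3: 0(0) + 0(0) + 1 (carry in) = 1 → 1(1), carry out 0
Reading digits MSB→LSB: 157A
Strip leading zeros: 157A
= 0x157A


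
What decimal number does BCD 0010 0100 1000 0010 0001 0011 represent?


Each 4-bit group → digit:
  0010 → 2
  0100 → 4
  1000 → 8
  0010 → 2
  0001 → 1
  0011 → 3
= 248213


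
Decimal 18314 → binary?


Divide by 2 repeatedly:
18314 ÷ 2 = 9157 remainder 0
9157 ÷ 2 = 4578 remainder 1
4578 ÷ 2 = 2289 remainder 0
2289 ÷ 2 = 1144 remainder 1
1144 ÷ 2 = 572 remainder 0
572 ÷ 2 = 286 remainder 0
286 ÷ 2 = 143 remainder 0
143 ÷ 2 = 71 remainder 1
71 ÷ 2 = 35 remainder 1
35 ÷ 2 = 17 remainder 1
17 ÷ 2 = 8 remainder 1
8 ÷ 2 = 4 remainder 0
4 ÷ 2 = 2 remainder 0
2 ÷ 2 = 1 remainder 0
1 ÷ 2 = 0 remainder 1
Reading remainders bottom-up:
= 100011110001010


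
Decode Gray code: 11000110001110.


Gray code: 11000110001110
MSB stays the same: 1
Each subsequent bit = prev_binary XOR current_gray:
  B[1] = 1 XOR 1 = 0
  B[2] = 0 XOR 0 = 0
  B[3] = 0 XOR 0 = 0
  B[4] = 0 XOR 0 = 0
  B[5] = 0 XOR 1 = 1
  B[6] = 1 XOR 1 = 0
  B[7] = 0 XOR 0 = 0
  B[8] = 0 XOR 0 = 0
  B[9] = 0 XOR 0 = 0
  B[10] = 0 XOR 1 = 1
  B[11] = 1 XOR 1 = 0
  B[12] = 0 XOR 1 = 1
  B[13] = 1 XOR 0 = 1
= 10000100001011 (8459 decimal)


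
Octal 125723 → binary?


Each octal digit → 3 binary bits:
  1 = 001
  2 = 010
  5 = 101
  7 = 111
  2 = 010
  3 = 011
Concatenate: 001 010 101 111 010 011
= 001010101111010011


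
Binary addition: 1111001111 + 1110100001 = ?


Align and add column by column (LSB to MSB, carry propagating):
  01111001111
+ 01110100001
  -----------
  col 0: 1 + 1 + 0 (carry in) = 2 → bit 0, carry out 1
  col 1: 1 + 0 + 1 (carry in) = 2 → bit 0, carry out 1
  col 2: 1 + 0 + 1 (carry in) = 2 → bit 0, carry out 1
  col 3: 1 + 0 + 1 (carry in) = 2 → bit 0, carry out 1
  col 4: 0 + 0 + 1 (carry in) = 1 → bit 1, carry out 0
  col 5: 0 + 1 + 0 (carry in) = 1 → bit 1, carry out 0
  col 6: 1 + 0 + 0 (carry in) = 1 → bit 1, carry out 0
  col 7: 1 + 1 + 0 (carry in) = 2 → bit 0, carry out 1
  col 8: 1 + 1 + 1 (carry in) = 3 → bit 1, carry out 1
  col 9: 1 + 1 + 1 (carry in) = 3 → bit 1, carry out 1
  col 10: 0 + 0 + 1 (carry in) = 1 → bit 1, carry out 0
Reading bits MSB→LSB: 11101110000
Strip leading zeros: 11101110000
= 11101110000


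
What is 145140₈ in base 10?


Positional values:
Position 0: 0 × 8^0 = 0
Position 1: 4 × 8^1 = 32
Position 2: 1 × 8^2 = 64
Position 3: 5 × 8^3 = 2560
Position 4: 4 × 8^4 = 16384
Position 5: 1 × 8^5 = 32768
Sum = 0 + 32 + 64 + 2560 + 16384 + 32768
= 51808


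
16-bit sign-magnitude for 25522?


Sign bit: 0 (positive)
Magnitude: 25522 = 110001110110010
= 0110001110110010


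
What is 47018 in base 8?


Divide by 8 repeatedly:
47018 ÷ 8 = 5877 remainder 2
5877 ÷ 8 = 734 remainder 5
734 ÷ 8 = 91 remainder 6
91 ÷ 8 = 11 remainder 3
11 ÷ 8 = 1 remainder 3
1 ÷ 8 = 0 remainder 1
Reading remainders bottom-up:
= 0o133652


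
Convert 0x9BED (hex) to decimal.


Positional values:
Position 0: D × 16^0 = 13 × 1 = 13
Position 1: E × 16^1 = 14 × 16 = 224
Position 2: B × 16^2 = 11 × 256 = 2816
Position 3: 9 × 16^3 = 9 × 4096 = 36864
Sum = 13 + 224 + 2816 + 36864
= 39917


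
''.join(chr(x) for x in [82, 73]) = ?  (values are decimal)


Codes (decimal): 82 73
Per-code ASCII lookup:
  82  (range 65-90: uppercase, 82 - 65 = 17) → 'R'
  73  (range 65-90: uppercase, 73 - 65 = 8) → 'I'
= 'RI'


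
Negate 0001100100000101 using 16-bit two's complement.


Original: 0001100100000101
Step 1 - Invert all bits: 1110011011111010
Step 2 - Add 1: 1110011011111010 + 1
= 1110011011111011 (represents -6405)


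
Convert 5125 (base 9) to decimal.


Positional values (base 9):
  5 × 9^0 = 5 × 1 = 5
  2 × 9^1 = 2 × 9 = 18
  1 × 9^2 = 1 × 81 = 81
  5 × 9^3 = 5 × 729 = 3645
Sum = 5 + 18 + 81 + 3645
= 3749


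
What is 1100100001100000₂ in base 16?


Group into 4-bit nibbles: 1100100001100000
  1100 = C
  1000 = 8
  0110 = 6
  0000 = 0
= 0xC860


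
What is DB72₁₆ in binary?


Each hex digit → 4 binary bits:
  D = 1101
  B = 1011
  7 = 0111
  2 = 0010
Concatenate: 1101 1011 0111 0010
= 1101101101110010


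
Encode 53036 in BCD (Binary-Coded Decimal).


Each digit → 4-bit binary:
  5 → 0101
  3 → 0011
  0 → 0000
  3 → 0011
  6 → 0110
= 0101 0011 0000 0011 0110


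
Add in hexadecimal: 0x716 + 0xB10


Align and add column by column (LSB to MSB, each column mod 16 with carry):
  0716
+ 0B10
  ----
  col 0: 6(6) + 0(0) + 0 (carry in) = 6 → 6(6), carry out 0
  col 1: 1(1) + 1(1) + 0 (carry in) = 2 → 2(2), carry out 0
  col 2: 7(7) + B(11) + 0 (carry in) = 18 → 2(2), carry out 1
  col 3: 0(0) + 0(0) + 1 (carry in) = 1 → 1(1), carry out 0
Reading digits MSB→LSB: 1226
Strip leading zeros: 1226
= 0x1226


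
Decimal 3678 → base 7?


Divide by 7 repeatedly:
3678 ÷ 7 = 525 remainder 3
525 ÷ 7 = 75 remainder 0
75 ÷ 7 = 10 remainder 5
10 ÷ 7 = 1 remainder 3
1 ÷ 7 = 0 remainder 1
Reading remainders bottom-up:
= 13503


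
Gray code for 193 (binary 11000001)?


Binary: 11000001
Gray code: G = B XOR (B >> 1)
B >> 1 = 01100000
11000001 XOR 01100000:
  1 XOR 0 = 1
  1 XOR 1 = 0
  0 XOR 1 = 1
  0 XOR 0 = 0
  0 XOR 0 = 0
  0 XOR 0 = 0
  0 XOR 0 = 0
  1 XOR 0 = 1
= 10100001


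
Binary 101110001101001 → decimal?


Positional values:
Bit 0: 1 × 2^0 = 1
Bit 3: 1 × 2^3 = 8
Bit 5: 1 × 2^5 = 32
Bit 6: 1 × 2^6 = 64
Bit 10: 1 × 2^10 = 1024
Bit 11: 1 × 2^11 = 2048
Bit 12: 1 × 2^12 = 4096
Bit 14: 1 × 2^14 = 16384
Sum = 1 + 8 + 32 + 64 + 1024 + 2048 + 4096 + 16384
= 23657


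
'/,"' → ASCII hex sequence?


String: '/,"'  (3 characters)
Per-character ASCII lookup:
  '/': special character: '/' = 47 → 0x2F
  ',': special character: ',' = 44 → 0x2C
  '"': special character: '"' = 34 → 0x22
= 0x2F 0x2C 0x22


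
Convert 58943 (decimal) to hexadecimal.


Divide by 16 repeatedly:
58943 ÷ 16 = 3683 remainder 15 (F)
3683 ÷ 16 = 230 remainder 3 (3)
230 ÷ 16 = 14 remainder 6 (6)
14 ÷ 16 = 0 remainder 14 (E)
Reading remainders bottom-up:
= 0xE63F


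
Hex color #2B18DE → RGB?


Hex: #2B18DE
R = 2B₁₆ = 43
G = 18₁₆ = 24
B = DE₁₆ = 222
= RGB(43, 24, 222)


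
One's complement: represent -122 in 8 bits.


Original: 01111010
Invert all bits:
  bit 0: 0 → 1
  bit 1: 1 → 0
  bit 2: 1 → 0
  bit 3: 1 → 0
  bit 4: 1 → 0
  bit 5: 0 → 1
  bit 6: 1 → 0
  bit 7: 0 → 1
= 10000101


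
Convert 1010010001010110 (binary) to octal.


Group into 3-bit groups: 001010010001010110
  001 = 1
  010 = 2
  010 = 2
  001 = 1
  010 = 2
  110 = 6
= 0o122126


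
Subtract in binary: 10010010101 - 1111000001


Align and subtract column by column (LSB to MSB, borrowing when needed):
  10010010101
- 01111000001
  -----------
  col 0: (1 - 0 borrow-in) - 1 → 1 - 1 = 0, borrow out 0
  col 1: (0 - 0 borrow-in) - 0 → 0 - 0 = 0, borrow out 0
  col 2: (1 - 0 borrow-in) - 0 → 1 - 0 = 1, borrow out 0
  col 3: (0 - 0 borrow-in) - 0 → 0 - 0 = 0, borrow out 0
  col 4: (1 - 0 borrow-in) - 0 → 1 - 0 = 1, borrow out 0
  col 5: (0 - 0 borrow-in) - 0 → 0 - 0 = 0, borrow out 0
  col 6: (0 - 0 borrow-in) - 1 → borrow from next column: (0+2) - 1 = 1, borrow out 1
  col 7: (1 - 1 borrow-in) - 1 → borrow from next column: (0+2) - 1 = 1, borrow out 1
  col 8: (0 - 1 borrow-in) - 1 → borrow from next column: (-1+2) - 1 = 0, borrow out 1
  col 9: (0 - 1 borrow-in) - 1 → borrow from next column: (-1+2) - 1 = 0, borrow out 1
  col 10: (1 - 1 borrow-in) - 0 → 0 - 0 = 0, borrow out 0
Reading bits MSB→LSB: 00011010100
Strip leading zeros: 11010100
= 11010100


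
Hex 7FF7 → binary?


Each hex digit → 4 binary bits:
  7 = 0111
  F = 1111
  F = 1111
  7 = 0111
Concatenate: 0111 1111 1111 0111
= 0111111111110111


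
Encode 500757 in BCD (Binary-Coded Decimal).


Each digit → 4-bit binary:
  5 → 0101
  0 → 0000
  0 → 0000
  7 → 0111
  5 → 0101
  7 → 0111
= 0101 0000 0000 0111 0101 0111


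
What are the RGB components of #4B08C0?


Hex: #4B08C0
R = 4B₁₆ = 75
G = 08₁₆ = 8
B = C0₁₆ = 192
= RGB(75, 8, 192)


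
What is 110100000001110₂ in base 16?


Group into 4-bit nibbles: 0110100000001110
  0110 = 6
  1000 = 8
  0000 = 0
  1110 = E
= 0x680E


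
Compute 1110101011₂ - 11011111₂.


Align and subtract column by column (LSB to MSB, borrowing when needed):
  1110101011
- 0011011111
  ----------
  col 0: (1 - 0 borrow-in) - 1 → 1 - 1 = 0, borrow out 0
  col 1: (1 - 0 borrow-in) - 1 → 1 - 1 = 0, borrow out 0
  col 2: (0 - 0 borrow-in) - 1 → borrow from next column: (0+2) - 1 = 1, borrow out 1
  col 3: (1 - 1 borrow-in) - 1 → borrow from next column: (0+2) - 1 = 1, borrow out 1
  col 4: (0 - 1 borrow-in) - 1 → borrow from next column: (-1+2) - 1 = 0, borrow out 1
  col 5: (1 - 1 borrow-in) - 0 → 0 - 0 = 0, borrow out 0
  col 6: (0 - 0 borrow-in) - 1 → borrow from next column: (0+2) - 1 = 1, borrow out 1
  col 7: (1 - 1 borrow-in) - 1 → borrow from next column: (0+2) - 1 = 1, borrow out 1
  col 8: (1 - 1 borrow-in) - 0 → 0 - 0 = 0, borrow out 0
  col 9: (1 - 0 borrow-in) - 0 → 1 - 0 = 1, borrow out 0
Reading bits MSB→LSB: 1011001100
Strip leading zeros: 1011001100
= 1011001100


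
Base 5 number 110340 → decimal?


Positional values (base 5):
  0 × 5^0 = 0 × 1 = 0
  4 × 5^1 = 4 × 5 = 20
  3 × 5^2 = 3 × 25 = 75
  0 × 5^3 = 0 × 125 = 0
  1 × 5^4 = 1 × 625 = 625
  1 × 5^5 = 1 × 3125 = 3125
Sum = 0 + 20 + 75 + 0 + 625 + 3125
= 3845


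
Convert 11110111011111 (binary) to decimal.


Positional values:
Bit 0: 1 × 2^0 = 1
Bit 1: 1 × 2^1 = 2
Bit 2: 1 × 2^2 = 4
Bit 3: 1 × 2^3 = 8
Bit 4: 1 × 2^4 = 16
Bit 6: 1 × 2^6 = 64
Bit 7: 1 × 2^7 = 128
Bit 8: 1 × 2^8 = 256
Bit 10: 1 × 2^10 = 1024
Bit 11: 1 × 2^11 = 2048
Bit 12: 1 × 2^12 = 4096
Bit 13: 1 × 2^13 = 8192
Sum = 1 + 2 + 4 + 8 + 16 + 64 + 128 + 256 + 1024 + 2048 + 4096 + 8192
= 15839


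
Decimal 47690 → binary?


Divide by 2 repeatedly:
47690 ÷ 2 = 23845 remainder 0
23845 ÷ 2 = 11922 remainder 1
11922 ÷ 2 = 5961 remainder 0
5961 ÷ 2 = 2980 remainder 1
2980 ÷ 2 = 1490 remainder 0
1490 ÷ 2 = 745 remainder 0
745 ÷ 2 = 372 remainder 1
372 ÷ 2 = 186 remainder 0
186 ÷ 2 = 93 remainder 0
93 ÷ 2 = 46 remainder 1
46 ÷ 2 = 23 remainder 0
23 ÷ 2 = 11 remainder 1
11 ÷ 2 = 5 remainder 1
5 ÷ 2 = 2 remainder 1
2 ÷ 2 = 1 remainder 0
1 ÷ 2 = 0 remainder 1
Reading remainders bottom-up:
= 1011101001001010


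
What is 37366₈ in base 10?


Positional values:
Position 0: 6 × 8^0 = 6
Position 1: 6 × 8^1 = 48
Position 2: 3 × 8^2 = 192
Position 3: 7 × 8^3 = 3584
Position 4: 3 × 8^4 = 12288
Sum = 6 + 48 + 192 + 3584 + 12288
= 16118


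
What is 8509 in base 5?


Divide by 5 repeatedly:
8509 ÷ 5 = 1701 remainder 4
1701 ÷ 5 = 340 remainder 1
340 ÷ 5 = 68 remainder 0
68 ÷ 5 = 13 remainder 3
13 ÷ 5 = 2 remainder 3
2 ÷ 5 = 0 remainder 2
Reading remainders bottom-up:
= 233014


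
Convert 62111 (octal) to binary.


Each octal digit → 3 binary bits:
  6 = 110
  2 = 010
  1 = 001
  1 = 001
  1 = 001
Concatenate: 110 010 001 001 001
= 110010001001001


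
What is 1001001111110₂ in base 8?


Group into 3-bit groups: 001001001111110
  001 = 1
  001 = 1
  001 = 1
  111 = 7
  110 = 6
= 0o11176


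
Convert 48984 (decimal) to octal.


Divide by 8 repeatedly:
48984 ÷ 8 = 6123 remainder 0
6123 ÷ 8 = 765 remainder 3
765 ÷ 8 = 95 remainder 5
95 ÷ 8 = 11 remainder 7
11 ÷ 8 = 1 remainder 3
1 ÷ 8 = 0 remainder 1
Reading remainders bottom-up:
= 0o137530


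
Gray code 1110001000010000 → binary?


Gray code: 1110001000010000
MSB stays the same: 1
Each subsequent bit = prev_binary XOR current_gray:
  B[1] = 1 XOR 1 = 0
  B[2] = 0 XOR 1 = 1
  B[3] = 1 XOR 0 = 1
  B[4] = 1 XOR 0 = 1
  B[5] = 1 XOR 0 = 1
  B[6] = 1 XOR 1 = 0
  B[7] = 0 XOR 0 = 0
  B[8] = 0 XOR 0 = 0
  B[9] = 0 XOR 0 = 0
  B[10] = 0 XOR 0 = 0
  B[11] = 0 XOR 1 = 1
  B[12] = 1 XOR 0 = 1
  B[13] = 1 XOR 0 = 1
  B[14] = 1 XOR 0 = 1
  B[15] = 1 XOR 0 = 1
= 1011110000011111 (48159 decimal)


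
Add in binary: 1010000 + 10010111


Align and add column by column (LSB to MSB, carry propagating):
  001010000
+ 010010111
  ---------
  col 0: 0 + 1 + 0 (carry in) = 1 → bit 1, carry out 0
  col 1: 0 + 1 + 0 (carry in) = 1 → bit 1, carry out 0
  col 2: 0 + 1 + 0 (carry in) = 1 → bit 1, carry out 0
  col 3: 0 + 0 + 0 (carry in) = 0 → bit 0, carry out 0
  col 4: 1 + 1 + 0 (carry in) = 2 → bit 0, carry out 1
  col 5: 0 + 0 + 1 (carry in) = 1 → bit 1, carry out 0
  col 6: 1 + 0 + 0 (carry in) = 1 → bit 1, carry out 0
  col 7: 0 + 1 + 0 (carry in) = 1 → bit 1, carry out 0
  col 8: 0 + 0 + 0 (carry in) = 0 → bit 0, carry out 0
Reading bits MSB→LSB: 011100111
Strip leading zeros: 11100111
= 11100111


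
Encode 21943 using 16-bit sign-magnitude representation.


Sign bit: 0 (positive)
Magnitude: 21943 = 101010110110111
= 0101010110110111


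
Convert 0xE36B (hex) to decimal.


Positional values:
Position 0: B × 16^0 = 11 × 1 = 11
Position 1: 6 × 16^1 = 6 × 16 = 96
Position 2: 3 × 16^2 = 3 × 256 = 768
Position 3: E × 16^3 = 14 × 4096 = 57344
Sum = 11 + 96 + 768 + 57344
= 58219


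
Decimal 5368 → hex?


Divide by 16 repeatedly:
5368 ÷ 16 = 335 remainder 8 (8)
335 ÷ 16 = 20 remainder 15 (F)
20 ÷ 16 = 1 remainder 4 (4)
1 ÷ 16 = 0 remainder 1 (1)
Reading remainders bottom-up:
= 0x14F8


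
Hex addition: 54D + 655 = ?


Align and add column by column (LSB to MSB, each column mod 16 with carry):
  054D
+ 0655
  ----
  col 0: D(13) + 5(5) + 0 (carry in) = 18 → 2(2), carry out 1
  col 1: 4(4) + 5(5) + 1 (carry in) = 10 → A(10), carry out 0
  col 2: 5(5) + 6(6) + 0 (carry in) = 11 → B(11), carry out 0
  col 3: 0(0) + 0(0) + 0 (carry in) = 0 → 0(0), carry out 0
Reading digits MSB→LSB: 0BA2
Strip leading zeros: BA2
= 0xBA2


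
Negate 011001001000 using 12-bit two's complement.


Original: 011001001000
Step 1 - Invert all bits: 100110110111
Step 2 - Add 1: 100110110111 + 1
= 100110111000 (represents -1608)


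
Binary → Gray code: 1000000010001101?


Binary: 1000000010001101
Gray code: G = B XOR (B >> 1)
B >> 1 = 0100000001000110
1000000010001101 XOR 0100000001000110:
  1 XOR 0 = 1
  0 XOR 1 = 1
  0 XOR 0 = 0
  0 XOR 0 = 0
  0 XOR 0 = 0
  0 XOR 0 = 0
  0 XOR 0 = 0
  0 XOR 0 = 0
  1 XOR 0 = 1
  0 XOR 1 = 1
  0 XOR 0 = 0
  0 XOR 0 = 0
  1 XOR 0 = 1
  1 XOR 1 = 0
  0 XOR 1 = 1
  1 XOR 0 = 1
= 1100000011001011


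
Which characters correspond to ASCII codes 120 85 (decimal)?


Codes (decimal): 120 85
Per-code ASCII lookup:
  120  (range 97-122: lowercase, 120 - 97 = 23) → 'x'
  85  (range 65-90: uppercase, 85 - 65 = 20) → 'U'
= 'xU'


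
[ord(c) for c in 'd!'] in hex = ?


String: 'd!'  (2 characters)
Per-character ASCII lookup:
  'd': lowercase starts at 97: 'd' = 97 + 3 = 100 → 0x64
  '!': special character: '!' = 33 → 0x21
= 0x64 0x21


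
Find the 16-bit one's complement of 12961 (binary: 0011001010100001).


Original: 0011001010100001
Invert all bits:
  bit 0: 0 → 1
  bit 1: 0 → 1
  bit 2: 1 → 0
  bit 3: 1 → 0
  bit 4: 0 → 1
  bit 5: 0 → 1
  bit 6: 1 → 0
  bit 7: 0 → 1
  bit 8: 1 → 0
  bit 9: 0 → 1
  bit 10: 1 → 0
  bit 11: 0 → 1
  bit 12: 0 → 1
  bit 13: 0 → 1
  bit 14: 0 → 1
  bit 15: 1 → 0
= 1100110101011110


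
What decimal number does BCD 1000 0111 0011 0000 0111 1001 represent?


Each 4-bit group → digit:
  1000 → 8
  0111 → 7
  0011 → 3
  0000 → 0
  0111 → 7
  1001 → 9
= 873079


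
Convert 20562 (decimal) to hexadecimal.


Divide by 16 repeatedly:
20562 ÷ 16 = 1285 remainder 2 (2)
1285 ÷ 16 = 80 remainder 5 (5)
80 ÷ 16 = 5 remainder 0 (0)
5 ÷ 16 = 0 remainder 5 (5)
Reading remainders bottom-up:
= 0x5052


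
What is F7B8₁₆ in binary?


Each hex digit → 4 binary bits:
  F = 1111
  7 = 0111
  B = 1011
  8 = 1000
Concatenate: 1111 0111 1011 1000
= 1111011110111000


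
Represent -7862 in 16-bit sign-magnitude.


Sign bit: 1 (negative)
Magnitude: 7862 = 001111010110110
= 1001111010110110


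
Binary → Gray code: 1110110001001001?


Binary: 1110110001001001
Gray code: G = B XOR (B >> 1)
B >> 1 = 0111011000100100
1110110001001001 XOR 0111011000100100:
  1 XOR 0 = 1
  1 XOR 1 = 0
  1 XOR 1 = 0
  0 XOR 1 = 1
  1 XOR 0 = 1
  1 XOR 1 = 0
  0 XOR 1 = 1
  0 XOR 0 = 0
  0 XOR 0 = 0
  1 XOR 0 = 1
  0 XOR 1 = 1
  0 XOR 0 = 0
  1 XOR 0 = 1
  0 XOR 1 = 1
  0 XOR 0 = 0
  1 XOR 0 = 1
= 1001101001101101


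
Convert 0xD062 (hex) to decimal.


Positional values:
Position 0: 2 × 16^0 = 2 × 1 = 2
Position 1: 6 × 16^1 = 6 × 16 = 96
Position 2: 0 × 16^2 = 0 × 256 = 0
Position 3: D × 16^3 = 13 × 4096 = 53248
Sum = 2 + 96 + 0 + 53248
= 53346


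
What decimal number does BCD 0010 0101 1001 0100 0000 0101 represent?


Each 4-bit group → digit:
  0010 → 2
  0101 → 5
  1001 → 9
  0100 → 4
  0000 → 0
  0101 → 5
= 259405


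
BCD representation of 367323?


Each digit → 4-bit binary:
  3 → 0011
  6 → 0110
  7 → 0111
  3 → 0011
  2 → 0010
  3 → 0011
= 0011 0110 0111 0011 0010 0011
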